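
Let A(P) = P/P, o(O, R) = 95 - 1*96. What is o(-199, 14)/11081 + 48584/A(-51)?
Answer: 538359303/11081 ≈ 48584.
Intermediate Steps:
o(O, R) = -1 (o(O, R) = 95 - 96 = -1)
A(P) = 1
o(-199, 14)/11081 + 48584/A(-51) = -1/11081 + 48584/1 = -1*1/11081 + 48584*1 = -1/11081 + 48584 = 538359303/11081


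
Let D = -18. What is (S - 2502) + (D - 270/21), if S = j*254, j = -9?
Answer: -33732/7 ≈ -4818.9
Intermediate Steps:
S = -2286 (S = -9*254 = -2286)
(S - 2502) + (D - 270/21) = (-2286 - 2502) + (-18 - 270/21) = -4788 + (-18 - 270/21) = -4788 + (-18 - 9*10/7) = -4788 + (-18 - 90/7) = -4788 - 216/7 = -33732/7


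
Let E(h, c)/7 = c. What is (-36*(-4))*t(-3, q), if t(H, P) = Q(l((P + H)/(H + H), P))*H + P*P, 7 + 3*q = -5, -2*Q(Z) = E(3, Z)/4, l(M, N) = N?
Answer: 792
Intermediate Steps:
E(h, c) = 7*c
Q(Z) = -7*Z/8 (Q(Z) = -7*Z/(2*4) = -7*Z/8)
q = -4 (q = -7/3 + (⅓)*(-5) = -7/3 - 5/3 = -4)
t(H, P) = P² - 7*H*P/8 (t(H, P) = (-7*P/8)*H + P*P = -7*H*P/8 + P² = P² - 7*H*P/8)
(-36*(-4))*t(-3, q) = (-36*(-4))*((⅛)*(-4)*(-7*(-3) + 8*(-4))) = 144*((⅛)*(-4)*(21 - 32)) = 144*((⅛)*(-4)*(-11)) = 144*(11/2) = 792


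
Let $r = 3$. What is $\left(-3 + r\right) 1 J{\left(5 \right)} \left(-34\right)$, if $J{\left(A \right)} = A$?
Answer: $0$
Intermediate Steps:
$\left(-3 + r\right) 1 J{\left(5 \right)} \left(-34\right) = \left(-3 + 3\right) 1 \cdot 5 \left(-34\right) = 0 \cdot 1 \cdot 5 \left(-34\right) = 0 \cdot 5 \left(-34\right) = 0 \left(-34\right) = 0$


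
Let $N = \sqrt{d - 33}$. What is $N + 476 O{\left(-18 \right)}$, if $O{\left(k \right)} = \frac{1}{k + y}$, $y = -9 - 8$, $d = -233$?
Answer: $- \frac{68}{5} + i \sqrt{266} \approx -13.6 + 16.31 i$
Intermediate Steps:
$N = i \sqrt{266}$ ($N = \sqrt{-233 - 33} = \sqrt{-266} = i \sqrt{266} \approx 16.31 i$)
$y = -17$
$O{\left(k \right)} = \frac{1}{-17 + k}$ ($O{\left(k \right)} = \frac{1}{k - 17} = \frac{1}{-17 + k}$)
$N + 476 O{\left(-18 \right)} = i \sqrt{266} + \frac{476}{-17 - 18} = i \sqrt{266} + \frac{476}{-35} = i \sqrt{266} + 476 \left(- \frac{1}{35}\right) = i \sqrt{266} - \frac{68}{5} = - \frac{68}{5} + i \sqrt{266}$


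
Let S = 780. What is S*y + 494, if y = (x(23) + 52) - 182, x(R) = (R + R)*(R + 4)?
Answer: 867854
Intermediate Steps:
x(R) = 2*R*(4 + R) (x(R) = (2*R)*(4 + R) = 2*R*(4 + R))
y = 1112 (y = (2*23*(4 + 23) + 52) - 182 = (2*23*27 + 52) - 182 = (1242 + 52) - 182 = 1294 - 182 = 1112)
S*y + 494 = 780*1112 + 494 = 867360 + 494 = 867854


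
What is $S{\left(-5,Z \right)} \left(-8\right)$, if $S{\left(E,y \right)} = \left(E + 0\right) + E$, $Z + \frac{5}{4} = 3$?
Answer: $80$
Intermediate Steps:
$Z = \frac{7}{4}$ ($Z = - \frac{5}{4} + 3 = \frac{7}{4} \approx 1.75$)
$S{\left(E,y \right)} = 2 E$ ($S{\left(E,y \right)} = E + E = 2 E$)
$S{\left(-5,Z \right)} \left(-8\right) = 2 \left(-5\right) \left(-8\right) = \left(-10\right) \left(-8\right) = 80$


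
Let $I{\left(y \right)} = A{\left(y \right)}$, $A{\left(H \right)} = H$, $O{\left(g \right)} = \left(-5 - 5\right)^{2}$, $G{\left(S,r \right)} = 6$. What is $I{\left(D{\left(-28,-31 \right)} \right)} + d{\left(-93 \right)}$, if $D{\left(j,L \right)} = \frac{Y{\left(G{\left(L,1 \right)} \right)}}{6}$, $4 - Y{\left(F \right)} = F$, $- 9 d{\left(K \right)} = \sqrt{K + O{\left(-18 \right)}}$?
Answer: $- \frac{1}{3} - \frac{\sqrt{7}}{9} \approx -0.62731$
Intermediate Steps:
$O{\left(g \right)} = 100$ ($O{\left(g \right)} = \left(-10\right)^{2} = 100$)
$d{\left(K \right)} = - \frac{\sqrt{100 + K}}{9}$ ($d{\left(K \right)} = - \frac{\sqrt{K + 100}}{9} = - \frac{\sqrt{100 + K}}{9}$)
$Y{\left(F \right)} = 4 - F$
$D{\left(j,L \right)} = - \frac{1}{3}$ ($D{\left(j,L \right)} = \frac{4 - 6}{6} = \left(4 - 6\right) \frac{1}{6} = \left(-2\right) \frac{1}{6} = - \frac{1}{3}$)
$I{\left(y \right)} = y$
$I{\left(D{\left(-28,-31 \right)} \right)} + d{\left(-93 \right)} = - \frac{1}{3} - \frac{\sqrt{100 - 93}}{9} = - \frac{1}{3} - \frac{\sqrt{7}}{9}$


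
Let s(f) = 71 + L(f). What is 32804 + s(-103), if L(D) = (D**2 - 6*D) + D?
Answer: 43999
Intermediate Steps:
L(D) = D**2 - 5*D
s(f) = 71 + f*(-5 + f)
32804 + s(-103) = 32804 + (71 - 103*(-5 - 103)) = 32804 + (71 - 103*(-108)) = 32804 + (71 + 11124) = 32804 + 11195 = 43999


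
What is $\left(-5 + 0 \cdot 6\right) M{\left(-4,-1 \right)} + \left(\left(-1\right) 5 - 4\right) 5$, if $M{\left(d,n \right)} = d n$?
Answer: $-65$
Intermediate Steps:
$\left(-5 + 0 \cdot 6\right) M{\left(-4,-1 \right)} + \left(\left(-1\right) 5 - 4\right) 5 = \left(-5 + 0 \cdot 6\right) \left(\left(-4\right) \left(-1\right)\right) + \left(\left(-1\right) 5 - 4\right) 5 = \left(-5 + 0\right) 4 + \left(-5 - 4\right) 5 = \left(-5\right) 4 - 45 = -20 - 45 = -65$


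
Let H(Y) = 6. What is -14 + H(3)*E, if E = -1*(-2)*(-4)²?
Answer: 178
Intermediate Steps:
E = 32 (E = 2*16 = 32)
-14 + H(3)*E = -14 + 6*32 = -14 + 192 = 178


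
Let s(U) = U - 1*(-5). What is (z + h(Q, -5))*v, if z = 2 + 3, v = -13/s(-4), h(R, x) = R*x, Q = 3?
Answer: 130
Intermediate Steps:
s(U) = 5 + U (s(U) = U + 5 = 5 + U)
v = -13 (v = -13/(5 - 4) = -13/1 = -13*1 = -13)
z = 5
(z + h(Q, -5))*v = (5 + 3*(-5))*(-13) = (5 - 15)*(-13) = -10*(-13) = 130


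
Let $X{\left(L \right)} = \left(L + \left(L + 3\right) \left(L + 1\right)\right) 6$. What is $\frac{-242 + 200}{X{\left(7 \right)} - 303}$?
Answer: $- \frac{14}{73} \approx -0.19178$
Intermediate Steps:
$X{\left(L \right)} = 6 L + 6 \left(1 + L\right) \left(3 + L\right)$ ($X{\left(L \right)} = \left(L + \left(3 + L\right) \left(1 + L\right)\right) 6 = \left(L + \left(1 + L\right) \left(3 + L\right)\right) 6 = 6 L + 6 \left(1 + L\right) \left(3 + L\right)$)
$\frac{-242 + 200}{X{\left(7 \right)} - 303} = \frac{-242 + 200}{\left(18 + 6 \cdot 7^{2} + 30 \cdot 7\right) - 303} = - \frac{42}{\left(18 + 6 \cdot 49 + 210\right) - 303} = - \frac{42}{\left(18 + 294 + 210\right) - 303} = - \frac{42}{522 - 303} = - \frac{42}{219} = \left(-42\right) \frac{1}{219} = - \frac{14}{73}$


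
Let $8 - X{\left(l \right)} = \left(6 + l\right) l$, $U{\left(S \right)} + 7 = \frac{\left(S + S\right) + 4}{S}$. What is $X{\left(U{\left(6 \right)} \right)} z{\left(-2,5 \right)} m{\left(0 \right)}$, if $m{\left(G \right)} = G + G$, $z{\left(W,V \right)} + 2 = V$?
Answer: $0$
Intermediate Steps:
$z{\left(W,V \right)} = -2 + V$
$m{\left(G \right)} = 2 G$
$U{\left(S \right)} = -7 + \frac{4 + 2 S}{S}$ ($U{\left(S \right)} = -7 + \frac{\left(S + S\right) + 4}{S} = -7 + \frac{2 S + 4}{S} = -7 + \frac{4 + 2 S}{S}$)
$X{\left(l \right)} = 8 - l \left(6 + l\right)$ ($X{\left(l \right)} = 8 - \left(6 + l\right) l = 8 - l \left(6 + l\right)$)
$X{\left(U{\left(6 \right)} \right)} z{\left(-2,5 \right)} m{\left(0 \right)} = \left(8 - \left(-5 + \frac{4}{6}\right)^{2} - 6 \left(-5 + \frac{4}{6}\right)\right) \left(-2 + 5\right) 2 \cdot 0 = \left(8 - \left(-5 + 4 \cdot \frac{1}{6}\right)^{2} - 6 \left(-5 + 4 \cdot \frac{1}{6}\right)\right) 3 \cdot 0 = \left(8 - \left(-5 + \frac{2}{3}\right)^{2} - 6 \left(-5 + \frac{2}{3}\right)\right) 3 \cdot 0 = \left(8 - \left(- \frac{13}{3}\right)^{2} - -26\right) 3 \cdot 0 = \left(8 - \frac{169}{9} + 26\right) 3 \cdot 0 = \frac{137}{9} \cdot 3 \cdot 0 = \frac{137}{3} \cdot 0 = 0$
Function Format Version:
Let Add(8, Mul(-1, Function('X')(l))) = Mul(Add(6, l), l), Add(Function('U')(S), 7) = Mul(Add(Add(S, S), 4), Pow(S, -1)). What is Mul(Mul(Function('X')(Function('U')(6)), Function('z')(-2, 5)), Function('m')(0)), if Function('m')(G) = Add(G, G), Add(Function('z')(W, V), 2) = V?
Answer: 0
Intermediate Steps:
Function('z')(W, V) = Add(-2, V)
Function('m')(G) = Mul(2, G)
Function('U')(S) = Add(-7, Mul(Pow(S, -1), Add(4, Mul(2, S)))) (Function('U')(S) = Add(-7, Mul(Add(Add(S, S), 4), Pow(S, -1))) = Add(-7, Mul(Add(Mul(2, S), 4), Pow(S, -1))) = Add(-7, Mul(Add(4, Mul(2, S)), Pow(S, -1))) = Add(-7, Mul(Pow(S, -1), Add(4, Mul(2, S)))))
Function('X')(l) = Add(8, Mul(-1, l, Add(6, l))) (Function('X')(l) = Add(8, Mul(-1, Mul(Add(6, l), l))) = Add(8, Mul(-1, Mul(l, Add(6, l)))) = Add(8, Mul(-1, l, Add(6, l))))
Mul(Mul(Function('X')(Function('U')(6)), Function('z')(-2, 5)), Function('m')(0)) = Mul(Mul(Add(8, Mul(-1, Pow(Add(-5, Mul(4, Pow(6, -1))), 2)), Mul(-6, Add(-5, Mul(4, Pow(6, -1))))), Add(-2, 5)), Mul(2, 0)) = Mul(Mul(Add(8, Mul(-1, Pow(Add(-5, Mul(4, Rational(1, 6))), 2)), Mul(-6, Add(-5, Mul(4, Rational(1, 6))))), 3), 0) = Mul(Mul(Add(8, Mul(-1, Pow(Add(-5, Rational(2, 3)), 2)), Mul(-6, Add(-5, Rational(2, 3)))), 3), 0) = Mul(Mul(Add(8, Mul(-1, Pow(Rational(-13, 3), 2)), Mul(-6, Rational(-13, 3))), 3), 0) = Mul(Mul(Add(8, Mul(-1, Rational(169, 9)), 26), 3), 0) = Mul(Mul(Add(8, Rational(-169, 9), 26), 3), 0) = Mul(Mul(Rational(137, 9), 3), 0) = Mul(Rational(137, 3), 0) = 0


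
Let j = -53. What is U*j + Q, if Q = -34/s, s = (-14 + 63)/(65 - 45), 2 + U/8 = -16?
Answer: 373288/49 ≈ 7618.1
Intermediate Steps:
U = -144 (U = -16 + 8*(-16) = -16 - 128 = -144)
s = 49/20 ≈ 2.4500
Q = -680/49 (Q = -34/49/20 = -34*20/49 = -680/49 ≈ -13.878)
U*j + Q = -144*(-53) - 680/49 = 7632 - 680/49 = 373288/49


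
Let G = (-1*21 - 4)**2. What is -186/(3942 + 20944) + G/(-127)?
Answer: -7788686/1580261 ≈ -4.9287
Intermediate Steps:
G = 625 (G = (-21 - 4)**2 = (-25)**2 = 625)
-186/(3942 + 20944) + G/(-127) = -186/(3942 + 20944) + 625/(-127) = -186/24886 + 625*(-1/127) = -186*1/24886 - 625/127 = -93/12443 - 625/127 = -7788686/1580261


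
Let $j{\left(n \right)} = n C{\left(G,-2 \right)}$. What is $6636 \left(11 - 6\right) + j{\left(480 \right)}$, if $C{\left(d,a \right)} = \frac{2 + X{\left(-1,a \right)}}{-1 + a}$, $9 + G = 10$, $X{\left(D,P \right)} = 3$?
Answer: $32380$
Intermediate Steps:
$G = 1$ ($G = -9 + 10 = 1$)
$C{\left(d,a \right)} = \frac{5}{-1 + a}$ ($C{\left(d,a \right)} = \frac{2 + 3}{-1 + a} = \frac{5}{-1 + a}$)
$j{\left(n \right)} = - \frac{5 n}{3}$ ($j{\left(n \right)} = n \frac{5}{-1 - 2} = n \frac{5}{-3} = n 5 \left(- \frac{1}{3}\right) = n \left(- \frac{5}{3}\right) = - \frac{5 n}{3}$)
$6636 \left(11 - 6\right) + j{\left(480 \right)} = 6636 \left(11 - 6\right) - 800 = 6636 \cdot 5 - 800 = 33180 - 800 = 32380$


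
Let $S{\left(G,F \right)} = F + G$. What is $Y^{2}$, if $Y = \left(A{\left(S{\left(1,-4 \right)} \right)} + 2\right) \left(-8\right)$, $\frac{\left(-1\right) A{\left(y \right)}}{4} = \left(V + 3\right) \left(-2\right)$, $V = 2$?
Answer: $112896$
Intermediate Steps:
$A{\left(y \right)} = 40$ ($A{\left(y \right)} = - 4 \left(2 + 3\right) \left(-2\right) = - 4 \cdot 5 \left(-2\right) = \left(-4\right) \left(-10\right) = 40$)
$Y = -336$ ($Y = \left(40 + 2\right) \left(-8\right) = 42 \left(-8\right) = -336$)
$Y^{2} = \left(-336\right)^{2} = 112896$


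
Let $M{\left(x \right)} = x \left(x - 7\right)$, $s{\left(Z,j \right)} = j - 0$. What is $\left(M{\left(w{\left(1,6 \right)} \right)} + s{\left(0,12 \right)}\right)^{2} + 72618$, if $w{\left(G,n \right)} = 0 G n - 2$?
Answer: $73518$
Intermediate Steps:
$w{\left(G,n \right)} = -2$ ($w{\left(G,n \right)} = 0 n - 2 = 0 - 2 = -2$)
$s{\left(Z,j \right)} = j$ ($s{\left(Z,j \right)} = j + 0 = j$)
$M{\left(x \right)} = x \left(-7 + x\right)$
$\left(M{\left(w{\left(1,6 \right)} \right)} + s{\left(0,12 \right)}\right)^{2} + 72618 = \left(- 2 \left(-7 - 2\right) + 12\right)^{2} + 72618 = \left(\left(-2\right) \left(-9\right) + 12\right)^{2} + 72618 = \left(18 + 12\right)^{2} + 72618 = 30^{2} + 72618 = 900 + 72618 = 73518$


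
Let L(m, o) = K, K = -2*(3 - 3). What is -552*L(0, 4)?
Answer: 0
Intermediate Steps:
K = 0 (K = -2*0 = 0)
L(m, o) = 0
-552*L(0, 4) = -552*0 = 0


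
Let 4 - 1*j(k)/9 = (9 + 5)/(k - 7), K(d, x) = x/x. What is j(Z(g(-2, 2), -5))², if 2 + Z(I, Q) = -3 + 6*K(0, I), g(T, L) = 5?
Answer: 3249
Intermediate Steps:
K(d, x) = 1
Z(I, Q) = 1 (Z(I, Q) = -2 + (-3 + 6*1) = -2 + (-3 + 6) = -2 + 3 = 1)
j(k) = 36 - 126/(-7 + k) (j(k) = 36 - 9*(9 + 5)/(k - 7) = 36 - 126/(-7 + k))
j(Z(g(-2, 2), -5))² = (18*(-21 + 2*1)/(-7 + 1))² = (18*(-21 + 2)/(-6))² = (18*(-⅙)*(-19))² = 57² = 3249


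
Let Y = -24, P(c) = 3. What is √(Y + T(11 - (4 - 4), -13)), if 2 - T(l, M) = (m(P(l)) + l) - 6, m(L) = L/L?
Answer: 2*I*√7 ≈ 5.2915*I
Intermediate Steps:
m(L) = 1
T(l, M) = 7 - l (T(l, M) = 2 - ((1 + l) - 6) = 2 - (-5 + l) = 2 + (5 - l) = 7 - l)
√(Y + T(11 - (4 - 4), -13)) = √(-24 + (7 - (11 - (4 - 4)))) = √(-24 + (7 - (11 - 1*0))) = √(-24 + (7 - (11 + 0))) = √(-24 + (7 - 1*11)) = √(-24 + (7 - 11)) = √(-24 - 4) = √(-28) = 2*I*√7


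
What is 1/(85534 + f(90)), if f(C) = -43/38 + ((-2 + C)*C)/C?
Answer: 38/3253593 ≈ 1.1679e-5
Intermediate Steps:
f(C) = -119/38 + C (f(C) = -43*1/38 + (C*(-2 + C))/C = -43/38 + (-2 + C) = -119/38 + C)
1/(85534 + f(90)) = 1/(85534 + (-119/38 + 90)) = 1/(85534 + 3301/38) = 1/(3253593/38) = 38/3253593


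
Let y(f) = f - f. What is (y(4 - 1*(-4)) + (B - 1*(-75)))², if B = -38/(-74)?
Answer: 7806436/1369 ≈ 5702.3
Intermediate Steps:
B = 19/37 (B = -38*(-1/74) = 19/37 ≈ 0.51351)
y(f) = 0
(y(4 - 1*(-4)) + (B - 1*(-75)))² = (0 + (19/37 - 1*(-75)))² = (0 + (19/37 + 75))² = (0 + 2794/37)² = (2794/37)² = 7806436/1369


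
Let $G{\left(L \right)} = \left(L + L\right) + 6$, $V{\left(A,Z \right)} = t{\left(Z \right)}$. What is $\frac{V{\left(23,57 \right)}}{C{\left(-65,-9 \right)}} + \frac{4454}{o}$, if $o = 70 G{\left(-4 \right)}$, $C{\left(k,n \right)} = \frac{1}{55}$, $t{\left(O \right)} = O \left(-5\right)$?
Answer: $- \frac{1099477}{70} \approx -15707.0$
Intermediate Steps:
$t{\left(O \right)} = - 5 O$
$V{\left(A,Z \right)} = - 5 Z$
$C{\left(k,n \right)} = \frac{1}{55}$
$G{\left(L \right)} = 6 + 2 L$ ($G{\left(L \right)} = 2 L + 6 = 6 + 2 L$)
$o = -140$ ($o = 70 \left(6 + 2 \left(-4\right)\right) = 70 \left(6 - 8\right) = 70 \left(-2\right) = -140$)
$\frac{V{\left(23,57 \right)}}{C{\left(-65,-9 \right)}} + \frac{4454}{o} = \left(-5\right) 57 \frac{1}{\frac{1}{55}} + \frac{4454}{-140} = \left(-285\right) 55 + 4454 \left(- \frac{1}{140}\right) = -15675 - \frac{2227}{70} = - \frac{1099477}{70}$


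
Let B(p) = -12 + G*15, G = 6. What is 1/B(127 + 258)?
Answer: 1/78 ≈ 0.012821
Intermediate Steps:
B(p) = 78 (B(p) = -12 + 6*15 = -12 + 90 = 78)
1/B(127 + 258) = 1/78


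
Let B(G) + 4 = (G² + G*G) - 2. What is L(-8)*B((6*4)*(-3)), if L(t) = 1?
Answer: 10362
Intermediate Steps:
B(G) = -6 + 2*G² (B(G) = -4 + ((G² + G*G) - 2) = -4 + ((G² + G²) - 2) = -4 + (2*G² - 2) = -4 + (-2 + 2*G²) = -6 + 2*G²)
L(-8)*B((6*4)*(-3)) = 1*(-6 + 2*((6*4)*(-3))²) = 1*(-6 + 2*(24*(-3))²) = 1*(-6 + 2*(-72)²) = 1*(-6 + 2*5184) = 1*(-6 + 10368) = 1*10362 = 10362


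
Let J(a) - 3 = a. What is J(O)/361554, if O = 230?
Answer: 233/361554 ≈ 0.00064444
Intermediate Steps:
J(a) = 3 + a
J(O)/361554 = (3 + 230)/361554 = 233*(1/361554) = 233/361554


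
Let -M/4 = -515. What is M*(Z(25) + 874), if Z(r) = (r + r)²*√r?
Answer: 27550440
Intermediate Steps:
Z(r) = 4*r^(5/2) (Z(r) = (2*r)²*√r = (4*r²)*√r = 4*r^(5/2))
M = 2060 (M = -4*(-515) = 2060)
M*(Z(25) + 874) = 2060*(4*25^(5/2) + 874) = 2060*(4*3125 + 874) = 2060*(12500 + 874) = 2060*13374 = 27550440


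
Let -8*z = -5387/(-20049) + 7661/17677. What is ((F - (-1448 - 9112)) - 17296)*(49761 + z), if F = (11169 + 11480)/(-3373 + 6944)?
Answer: -847622389859687712113/2531168887566 ≈ -3.3487e+8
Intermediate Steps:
F = 22649/3571 ≈ 6.3425
z = -62205347/708812346 (z = -(-5387/(-20049) + 7661/17677)/8 = -(-5387*(-1/20049) + 7661*(1/17677))/8 = -(5387/20049 + 7661/17677)/8 = -1/8*248821388/354406173 = -62205347/708812346 ≈ -0.087760)
((F - (-1448 - 9112)) - 17296)*(49761 + z) = ((22649/3571 - (-1448 - 9112)) - 17296)*(49761 - 62205347/708812346) = ((22649/3571 - 1*(-10560)) - 17296)*(35271148943959/708812346) = ((22649/3571 + 10560) - 17296)*(35271148943959/708812346) = (37732409/3571 - 17296)*(35271148943959/708812346) = -24031607/3571*35271148943959/708812346 = -847622389859687712113/2531168887566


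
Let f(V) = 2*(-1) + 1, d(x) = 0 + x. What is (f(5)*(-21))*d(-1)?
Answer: -21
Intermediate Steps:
d(x) = x
f(V) = -1 (f(V) = -2 + 1 = -1)
(f(5)*(-21))*d(-1) = -1*(-21)*(-1) = 21*(-1) = -21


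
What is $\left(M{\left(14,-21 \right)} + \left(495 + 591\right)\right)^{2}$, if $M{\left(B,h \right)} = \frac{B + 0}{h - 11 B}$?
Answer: $\frac{737013904}{625} \approx 1.1792 \cdot 10^{6}$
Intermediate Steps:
$M{\left(B,h \right)} = \frac{B}{h - 11 B}$
$\left(M{\left(14,-21 \right)} + \left(495 + 591\right)\right)^{2} = \left(\frac{14}{-21 - 154} + \left(495 + 591\right)\right)^{2} = \left(\frac{14}{-21 - 154} + 1086\right)^{2} = \left(\frac{14}{-175} + 1086\right)^{2} = \left(14 \left(- \frac{1}{175}\right) + 1086\right)^{2} = \left(- \frac{2}{25} + 1086\right)^{2} = \left(\frac{27148}{25}\right)^{2} = \frac{737013904}{625}$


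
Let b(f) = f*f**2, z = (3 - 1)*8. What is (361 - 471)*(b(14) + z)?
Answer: -303600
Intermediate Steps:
z = 16 (z = 2*8 = 16)
b(f) = f**3
(361 - 471)*(b(14) + z) = (361 - 471)*(14**3 + 16) = -110*(2744 + 16) = -110*2760 = -303600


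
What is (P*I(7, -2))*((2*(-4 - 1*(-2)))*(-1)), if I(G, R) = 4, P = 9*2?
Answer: 288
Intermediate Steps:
P = 18
(P*I(7, -2))*((2*(-4 - 1*(-2)))*(-1)) = (18*4)*((2*(-4 - 1*(-2)))*(-1)) = 72*((2*(-4 + 2))*(-1)) = 72*((2*(-2))*(-1)) = 72*(-4*(-1)) = 72*4 = 288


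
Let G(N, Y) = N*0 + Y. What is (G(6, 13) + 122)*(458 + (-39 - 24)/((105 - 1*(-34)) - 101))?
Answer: 2341035/38 ≈ 61606.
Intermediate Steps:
G(N, Y) = Y (G(N, Y) = 0 + Y = Y)
(G(6, 13) + 122)*(458 + (-39 - 24)/((105 - 1*(-34)) - 101)) = (13 + 122)*(458 + (-39 - 24)/((105 - 1*(-34)) - 101)) = 135*(458 - 63/((105 + 34) - 101)) = 135*(458 - 63/(139 - 101)) = 135*(458 - 63/38) = 135*(17341/38) = 2341035/38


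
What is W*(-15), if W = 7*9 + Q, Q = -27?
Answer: -540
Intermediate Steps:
W = 36 (W = 7*9 - 27 = 63 - 27 = 36)
W*(-15) = 36*(-15) = -540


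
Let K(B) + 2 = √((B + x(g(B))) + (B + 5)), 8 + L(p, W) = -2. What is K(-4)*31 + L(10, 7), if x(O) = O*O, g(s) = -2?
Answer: -41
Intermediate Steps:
L(p, W) = -10 (L(p, W) = -8 - 2 = -10)
x(O) = O²
K(B) = -2 + √(9 + 2*B) (K(B) = -2 + √((B + (-2)²) + (B + 5)) = -2 + √((B + 4) + (5 + B)) = -2 + √((4 + B) + (5 + B)) = -2 + √(9 + 2*B))
K(-4)*31 + L(10, 7) = (-2 + √(9 + 2*(-4)))*31 - 10 = (-2 + √(9 - 8))*31 - 10 = (-2 + √1)*31 - 10 = (-2 + 1)*31 - 10 = -1*31 - 10 = -31 - 10 = -41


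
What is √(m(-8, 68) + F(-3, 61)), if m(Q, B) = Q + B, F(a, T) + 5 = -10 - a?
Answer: 4*√3 ≈ 6.9282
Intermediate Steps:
F(a, T) = -15 - a (F(a, T) = -5 + (-10 - a) = -15 - a)
m(Q, B) = B + Q
√(m(-8, 68) + F(-3, 61)) = √((68 - 8) + (-15 - 1*(-3))) = √(60 + (-15 + 3)) = √(60 - 12) = √48 = 4*√3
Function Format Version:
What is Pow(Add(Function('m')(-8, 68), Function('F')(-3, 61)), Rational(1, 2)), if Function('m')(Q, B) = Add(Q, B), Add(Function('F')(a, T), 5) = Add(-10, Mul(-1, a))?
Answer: Mul(4, Pow(3, Rational(1, 2))) ≈ 6.9282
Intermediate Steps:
Function('F')(a, T) = Add(-15, Mul(-1, a)) (Function('F')(a, T) = Add(-5, Add(-10, Mul(-1, a))) = Add(-15, Mul(-1, a)))
Function('m')(Q, B) = Add(B, Q)
Pow(Add(Function('m')(-8, 68), Function('F')(-3, 61)), Rational(1, 2)) = Pow(Add(Add(68, -8), Add(-15, Mul(-1, -3))), Rational(1, 2)) = Pow(Add(60, Add(-15, 3)), Rational(1, 2)) = Pow(Add(60, -12), Rational(1, 2)) = Pow(48, Rational(1, 2)) = Mul(4, Pow(3, Rational(1, 2)))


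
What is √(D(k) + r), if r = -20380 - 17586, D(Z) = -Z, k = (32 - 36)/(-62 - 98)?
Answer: I*√15186410/20 ≈ 194.85*I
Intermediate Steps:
k = 1/40 (k = -4/(-160) = -4*(-1/160) = 1/40 ≈ 0.025000)
r = -37966
√(D(k) + r) = √(-1*1/40 - 37966) = √(-1/40 - 37966) = √(-1518641/40) = I*√15186410/20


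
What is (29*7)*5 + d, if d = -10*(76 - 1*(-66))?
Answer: -405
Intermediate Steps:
d = -1420 (d = -10*(76 + 66) = -10*142 = -1420)
(29*7)*5 + d = (29*7)*5 - 1420 = 203*5 - 1420 = 1015 - 1420 = -405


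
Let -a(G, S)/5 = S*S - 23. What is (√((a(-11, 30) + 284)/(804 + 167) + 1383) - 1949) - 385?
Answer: -2334 + 2*√324991758/971 ≈ -2296.9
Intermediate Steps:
a(G, S) = 115 - 5*S² (a(G, S) = -5*(S*S - 23) = -5*(S² - 23) = -5*(-23 + S²) = 115 - 5*S²)
(√((a(-11, 30) + 284)/(804 + 167) + 1383) - 1949) - 385 = (√(((115 - 5*30²) + 284)/(804 + 167) + 1383) - 1949) - 385 = (√(((115 - 5*900) + 284)/971 + 1383) - 1949) - 385 = (√(((115 - 4500) + 284)*(1/971) + 1383) - 1949) - 385 = (√((-4385 + 284)*(1/971) + 1383) - 1949) - 385 = (√(-4101*1/971 + 1383) - 1949) - 385 = (√(-4101/971 + 1383) - 1949) - 385 = (√(1338792/971) - 1949) - 385 = (2*√324991758/971 - 1949) - 385 = (-1949 + 2*√324991758/971) - 385 = -2334 + 2*√324991758/971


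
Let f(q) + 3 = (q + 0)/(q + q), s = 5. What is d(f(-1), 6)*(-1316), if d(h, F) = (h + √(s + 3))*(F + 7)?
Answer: 42770 - 34216*√2 ≈ -5618.7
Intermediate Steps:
f(q) = -5/2 (f(q) = -3 + (q + 0)/(q + q) = -3 + q/((2*q)) = -3 + q*(1/(2*q)) = -3 + ½ = -5/2)
d(h, F) = (7 + F)*(h + 2*√2) (d(h, F) = (h + √(5 + 3))*(F + 7) = (h + √8)*(7 + F) = (h + 2*√2)*(7 + F) = (7 + F)*(h + 2*√2))
d(f(-1), 6)*(-1316) = (7*(-5/2) + 14*√2 + 6*(-5/2) + 2*6*√2)*(-1316) = (-35/2 + 14*√2 - 15 + 12*√2)*(-1316) = (-65/2 + 26*√2)*(-1316) = 42770 - 34216*√2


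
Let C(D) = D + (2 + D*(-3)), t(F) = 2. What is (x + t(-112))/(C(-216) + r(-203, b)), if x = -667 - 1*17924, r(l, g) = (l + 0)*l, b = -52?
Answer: -18589/41643 ≈ -0.44639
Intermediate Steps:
r(l, g) = l² (r(l, g) = l*l = l²)
C(D) = 2 - 2*D (C(D) = D + (2 - 3*D) = 2 - 2*D)
x = -18591 (x = -667 - 17924 = -18591)
(x + t(-112))/(C(-216) + r(-203, b)) = (-18591 + 2)/((2 - 2*(-216)) + (-203)²) = -18589/((2 + 432) + 41209) = -18589/(434 + 41209) = -18589/41643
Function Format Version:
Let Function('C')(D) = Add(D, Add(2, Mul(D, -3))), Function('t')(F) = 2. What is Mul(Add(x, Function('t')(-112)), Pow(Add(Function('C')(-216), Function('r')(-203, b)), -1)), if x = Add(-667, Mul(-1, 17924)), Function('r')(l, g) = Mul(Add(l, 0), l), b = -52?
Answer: Rational(-18589, 41643) ≈ -0.44639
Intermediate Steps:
Function('r')(l, g) = Pow(l, 2) (Function('r')(l, g) = Mul(l, l) = Pow(l, 2))
Function('C')(D) = Add(2, Mul(-2, D)) (Function('C')(D) = Add(D, Add(2, Mul(-3, D))) = Add(2, Mul(-2, D)))
x = -18591 (x = Add(-667, -17924) = -18591)
Mul(Add(x, Function('t')(-112)), Pow(Add(Function('C')(-216), Function('r')(-203, b)), -1)) = Mul(Add(-18591, 2), Pow(Add(Add(2, Mul(-2, -216)), Pow(-203, 2)), -1)) = Mul(-18589, Pow(Add(Add(2, 432), 41209), -1)) = Mul(-18589, Pow(Add(434, 41209), -1)) = Mul(-18589, Pow(41643, -1)) = Mul(-18589, Rational(1, 41643)) = Rational(-18589, 41643)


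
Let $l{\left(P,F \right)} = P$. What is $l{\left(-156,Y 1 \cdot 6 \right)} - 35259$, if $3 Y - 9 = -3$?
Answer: $-35415$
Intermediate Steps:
$Y = 2$ ($Y = 3 + \frac{1}{3} \left(-3\right) = 3 - 1 = 2$)
$l{\left(-156,Y 1 \cdot 6 \right)} - 35259 = -156 - 35259 = -35415$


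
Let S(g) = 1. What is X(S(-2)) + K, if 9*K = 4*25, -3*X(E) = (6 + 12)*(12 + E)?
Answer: -602/9 ≈ -66.889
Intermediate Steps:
X(E) = -72 - 6*E (X(E) = -(6 + 12)*(12 + E)/3 = -6*(12 + E) = -(216 + 18*E)/3 = -72 - 6*E)
K = 100/9 (K = (4*25)/9 = (1/9)*100 = 100/9 ≈ 11.111)
X(S(-2)) + K = (-72 - 6*1) + 100/9 = (-72 - 6) + 100/9 = -78 + 100/9 = -602/9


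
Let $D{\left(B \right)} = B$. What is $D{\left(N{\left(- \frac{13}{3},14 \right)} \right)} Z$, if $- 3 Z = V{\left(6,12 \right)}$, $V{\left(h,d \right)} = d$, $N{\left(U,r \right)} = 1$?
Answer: $-4$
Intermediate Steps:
$Z = -4$ ($Z = \left(- \frac{1}{3}\right) 12 = -4$)
$D{\left(N{\left(- \frac{13}{3},14 \right)} \right)} Z = 1 \left(-4\right) = -4$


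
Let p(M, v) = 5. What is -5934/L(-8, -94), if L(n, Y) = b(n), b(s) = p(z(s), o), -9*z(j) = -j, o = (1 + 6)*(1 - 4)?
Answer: -5934/5 ≈ -1186.8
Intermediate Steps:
o = -21 (o = 7*(-3) = -21)
z(j) = j/9 (z(j) = -(-1)*j/9 = j/9)
b(s) = 5
L(n, Y) = 5
-5934/L(-8, -94) = -5934/5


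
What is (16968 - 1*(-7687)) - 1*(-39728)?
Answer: 64383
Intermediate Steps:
(16968 - 1*(-7687)) - 1*(-39728) = (16968 + 7687) + 39728 = 24655 + 39728 = 64383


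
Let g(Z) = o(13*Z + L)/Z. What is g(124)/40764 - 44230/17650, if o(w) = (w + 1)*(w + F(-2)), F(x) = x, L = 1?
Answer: -2961304253/1486934840 ≈ -1.9915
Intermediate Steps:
o(w) = (1 + w)*(-2 + w) (o(w) = (w + 1)*(w - 2) = (1 + w)*(-2 + w))
g(Z) = (-3 + (1 + 13*Z)² - 13*Z)/Z (g(Z) = (-2 + (13*Z + 1)² - (13*Z + 1))/Z = (-2 + (1 + 13*Z)² - (1 + 13*Z))/Z = (-2 + (1 + 13*Z)² + (-1 - 13*Z))/Z = (-3 + (1 + 13*Z)² - 13*Z)/Z)
g(124)/40764 - 44230/17650 = (13 - 2/124 + 169*124)/40764 - 44230/17650 = (13 - 2*1/124 + 20956)*(1/40764) - 44230*1/17650 = (13 - 1/62 + 20956)*(1/40764) - 4423/1765 = (1300077/62)*(1/40764) - 4423/1765 = 433359/842456 - 4423/1765 = -2961304253/1486934840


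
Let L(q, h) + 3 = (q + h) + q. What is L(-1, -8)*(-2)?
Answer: 26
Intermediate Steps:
L(q, h) = -3 + h + 2*q (L(q, h) = -3 + ((q + h) + q) = -3 + ((h + q) + q) = -3 + (h + 2*q) = -3 + h + 2*q)
L(-1, -8)*(-2) = (-3 - 8 + 2*(-1))*(-2) = (-3 - 8 - 2)*(-2) = -13*(-2) = 26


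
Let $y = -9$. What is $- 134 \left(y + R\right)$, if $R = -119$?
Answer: $17152$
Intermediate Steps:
$- 134 \left(y + R\right) = - 134 \left(-9 - 119\right) = \left(-134\right) \left(-128\right) = 17152$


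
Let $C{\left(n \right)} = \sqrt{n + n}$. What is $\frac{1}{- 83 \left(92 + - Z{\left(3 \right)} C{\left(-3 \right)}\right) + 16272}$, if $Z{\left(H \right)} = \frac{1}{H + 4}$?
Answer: $\frac{211582}{1827242819} - \frac{581 i \sqrt{6}}{3654485638} \approx 0.00011579 - 3.8943 \cdot 10^{-7} i$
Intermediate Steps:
$C{\left(n \right)} = \sqrt{2} \sqrt{n}$ ($C{\left(n \right)} = \sqrt{2 n} = \sqrt{2} \sqrt{n}$)
$Z{\left(H \right)} = \frac{1}{4 + H}$
$\frac{1}{- 83 \left(92 + - Z{\left(3 \right)} C{\left(-3 \right)}\right) + 16272} = \frac{1}{- 83 \left(92 + - \frac{1}{4 + 3} \sqrt{2} \sqrt{-3}\right) + 16272} = \frac{1}{- 83 \left(92 + - \frac{1}{7} \sqrt{2} i \sqrt{3}\right) + 16272} = \frac{1}{- 83 \left(92 + \left(-1\right) \frac{1}{7} i \sqrt{6}\right) + 16272} = \frac{1}{- 83 \left(92 - \frac{i \sqrt{6}}{7}\right) + 16272} = \frac{1}{\left(-7636 + \frac{83 i \sqrt{6}}{7}\right) + 16272} = \frac{1}{8636 + \frac{83 i \sqrt{6}}{7}}$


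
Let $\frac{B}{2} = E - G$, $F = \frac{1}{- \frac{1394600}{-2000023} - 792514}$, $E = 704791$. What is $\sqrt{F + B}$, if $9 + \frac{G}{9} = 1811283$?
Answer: $\frac{i \sqrt{271173519053059897362306029154}}{93237931366} \approx 5585.1 i$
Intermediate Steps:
$G = 16301466$ ($G = -81 + 9 \cdot 1811283 = -81 + 16301547 = 16301466$)
$F = - \frac{2000023}{1585044833222}$ ($F = \frac{1}{\left(-1394600\right) \left(- \frac{1}{2000023}\right) - 792514} = \frac{1}{\frac{1394600}{2000023} - 792514} = \frac{1}{- \frac{1585044833222}{2000023}} = - \frac{2000023}{1585044833222} \approx -1.2618 \cdot 10^{-6}$)
$B = -31193350$ ($B = 2 \left(704791 - 16301466\right) = 2 \left(-15596675\right) = -31193350$)
$\sqrt{F + B} = \sqrt{- \frac{2000023}{1585044833222} - 31193350} = \sqrt{- \frac{49442858248387473723}{1585044833222}} = \frac{i \sqrt{271173519053059897362306029154}}{93237931366}$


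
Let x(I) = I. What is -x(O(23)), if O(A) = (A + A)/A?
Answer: -2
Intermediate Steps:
O(A) = 2 (O(A) = (2*A)/A = 2)
-x(O(23)) = -1*2 = -2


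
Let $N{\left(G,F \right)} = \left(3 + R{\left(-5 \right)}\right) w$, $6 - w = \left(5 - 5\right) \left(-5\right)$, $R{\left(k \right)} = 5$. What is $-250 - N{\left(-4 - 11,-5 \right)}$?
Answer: $-298$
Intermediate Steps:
$w = 6$ ($w = 6 - \left(5 - 5\right) \left(-5\right) = 6 - 0 \left(-5\right) = 6 - 0 = 6 + 0 = 6$)
$N{\left(G,F \right)} = 48$ ($N{\left(G,F \right)} = \left(3 + 5\right) 6 = 8 \cdot 6 = 48$)
$-250 - N{\left(-4 - 11,-5 \right)} = -250 - 48 = -298$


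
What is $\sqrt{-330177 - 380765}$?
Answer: $i \sqrt{710942} \approx 843.17 i$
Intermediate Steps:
$\sqrt{-330177 - 380765} = \sqrt{-710942} = i \sqrt{710942}$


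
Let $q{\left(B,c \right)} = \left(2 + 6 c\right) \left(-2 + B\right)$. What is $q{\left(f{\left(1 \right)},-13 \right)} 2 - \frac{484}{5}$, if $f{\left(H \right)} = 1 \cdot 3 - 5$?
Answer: $\frac{2556}{5} \approx 511.2$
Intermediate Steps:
$f{\left(H \right)} = -2$ ($f{\left(H \right)} = 3 - 5 = -2$)
$q{\left(B,c \right)} = \left(-2 + B\right) \left(2 + 6 c\right)$
$q{\left(f{\left(1 \right)},-13 \right)} 2 - \frac{484}{5} = \left(-4 - -156 + 2 \left(-2\right) + 6 \left(-2\right) \left(-13\right)\right) 2 - \frac{484}{5} = \left(-4 + 156 - 4 + 156\right) 2 - \frac{484}{5} = 304 \cdot 2 - \frac{484}{5} = 608 - \frac{484}{5} = \frac{2556}{5}$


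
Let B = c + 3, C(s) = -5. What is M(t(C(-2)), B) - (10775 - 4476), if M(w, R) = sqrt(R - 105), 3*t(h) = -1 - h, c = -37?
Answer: -6299 + I*sqrt(139) ≈ -6299.0 + 11.79*I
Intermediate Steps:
t(h) = -1/3 - h/3 (t(h) = (-1 - h)/3 = -1/3 - h/3)
B = -34 (B = -37 + 3 = -34)
M(w, R) = sqrt(-105 + R)
M(t(C(-2)), B) - (10775 - 4476) = sqrt(-105 - 34) - (10775 - 4476) = sqrt(-139) - 1*6299 = I*sqrt(139) - 6299 = -6299 + I*sqrt(139)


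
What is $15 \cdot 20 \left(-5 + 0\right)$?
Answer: $-1500$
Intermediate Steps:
$15 \cdot 20 \left(-5 + 0\right) = 300 \left(-5\right) = -1500$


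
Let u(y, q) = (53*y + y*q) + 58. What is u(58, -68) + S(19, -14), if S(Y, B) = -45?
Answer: -857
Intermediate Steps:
u(y, q) = 58 + 53*y + q*y (u(y, q) = (53*y + q*y) + 58 = 58 + 53*y + q*y)
u(58, -68) + S(19, -14) = (58 + 53*58 - 68*58) - 45 = (58 + 3074 - 3944) - 45 = -812 - 45 = -857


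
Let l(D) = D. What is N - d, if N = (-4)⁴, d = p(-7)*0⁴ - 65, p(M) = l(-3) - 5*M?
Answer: 321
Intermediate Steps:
p(M) = -3 - 5*M
d = -65 (d = (-3 - 5*(-7))*0⁴ - 65 = (-3 + 35)*0 - 65 = 32*0 - 65 = 0 - 65 = -65)
N = 256
N - d = 256 - 1*(-65) = 256 + 65 = 321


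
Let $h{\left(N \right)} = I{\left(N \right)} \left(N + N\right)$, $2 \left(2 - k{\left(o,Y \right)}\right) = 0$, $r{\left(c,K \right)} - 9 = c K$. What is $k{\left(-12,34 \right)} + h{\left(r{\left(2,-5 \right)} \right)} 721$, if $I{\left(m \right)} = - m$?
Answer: $-1440$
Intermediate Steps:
$r{\left(c,K \right)} = 9 + K c$ ($r{\left(c,K \right)} = 9 + c K = 9 + K c$)
$k{\left(o,Y \right)} = 2$ ($k{\left(o,Y \right)} = 2 - 0 = 2 + 0 = 2$)
$h{\left(N \right)} = - 2 N^{2}$ ($h{\left(N \right)} = - N \left(N + N\right) = - N 2 N = - 2 N^{2}$)
$k{\left(-12,34 \right)} + h{\left(r{\left(2,-5 \right)} \right)} 721 = 2 + - 2 \left(9 - 10\right)^{2} \cdot 721 = 2 + - 2 \left(-1\right)^{2} \cdot 721 = 2 + \left(-2\right) 1 \cdot 721 = 2 - 1442 = -1440$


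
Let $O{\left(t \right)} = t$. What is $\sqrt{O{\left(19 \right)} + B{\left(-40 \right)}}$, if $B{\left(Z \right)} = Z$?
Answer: $i \sqrt{21} \approx 4.5826 i$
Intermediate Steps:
$\sqrt{O{\left(19 \right)} + B{\left(-40 \right)}} = \sqrt{19 - 40} = \sqrt{-21} = i \sqrt{21}$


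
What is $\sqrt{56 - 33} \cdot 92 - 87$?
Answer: $-87 + 92 \sqrt{23} \approx 354.22$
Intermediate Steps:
$\sqrt{56 - 33} \cdot 92 - 87 = \sqrt{23} \cdot 92 - 87 = 92 \sqrt{23} - 87 = -87 + 92 \sqrt{23}$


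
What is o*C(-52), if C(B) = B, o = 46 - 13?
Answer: -1716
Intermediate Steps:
o = 33
o*C(-52) = 33*(-52) = -1716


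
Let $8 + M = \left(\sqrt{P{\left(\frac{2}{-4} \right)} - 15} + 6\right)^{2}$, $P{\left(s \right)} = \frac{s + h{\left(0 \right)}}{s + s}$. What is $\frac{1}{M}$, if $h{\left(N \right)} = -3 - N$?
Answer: $\frac{22}{2571} - \frac{8 i \sqrt{46}}{2571} \approx 0.008557 - 0.021104 i$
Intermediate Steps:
$P{\left(s \right)} = \frac{-3 + s}{2 s}$ ($P{\left(s \right)} = \frac{s - 3}{s + s} = \frac{s + \left(-3 + 0\right)}{2 s} = \left(s - 3\right) \frac{1}{2 s} = \left(-3 + s\right) \frac{1}{2 s} = \frac{-3 + s}{2 s}$)
$M = -8 + \left(6 + \frac{i \sqrt{46}}{2}\right)^{2}$ ($M = -8 + \left(\sqrt{\frac{-3 + \frac{2}{-4}}{2 \frac{2}{-4}} - 15} + 6\right)^{2} = -8 + \left(\sqrt{\frac{-3 + 2 \left(- \frac{1}{4}\right)}{2 \cdot 2 \left(- \frac{1}{4}\right)} - 15} + 6\right)^{2} = -8 + \left(\sqrt{\frac{-3 - \frac{1}{2}}{2 \left(- \frac{1}{2}\right)} - 15} + 6\right)^{2} = -8 + \left(\sqrt{\frac{1}{2} \left(-2\right) \left(- \frac{7}{2}\right) - 15} + 6\right)^{2} = -8 + \left(\sqrt{\frac{7}{2} - 15} + 6\right)^{2} = -8 + \left(\sqrt{- \frac{23}{2}} + 6\right)^{2} = -8 + \left(\frac{i \sqrt{46}}{2} + 6\right)^{2} = -8 + \left(6 + \frac{i \sqrt{46}}{2}\right)^{2} \approx 16.5 + 40.694 i$)
$\frac{1}{M} = \frac{1}{\frac{33}{2} + 6 i \sqrt{46}}$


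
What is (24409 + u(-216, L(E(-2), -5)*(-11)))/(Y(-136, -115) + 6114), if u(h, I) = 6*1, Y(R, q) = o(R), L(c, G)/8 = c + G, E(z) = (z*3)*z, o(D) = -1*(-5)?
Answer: 24415/6119 ≈ 3.9900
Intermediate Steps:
o(D) = 5
E(z) = 3*z² (E(z) = (3*z)*z = 3*z²)
L(c, G) = 8*G + 8*c (L(c, G) = 8*(c + G) = 8*(G + c) = 8*G + 8*c)
Y(R, q) = 5
u(h, I) = 6
(24409 + u(-216, L(E(-2), -5)*(-11)))/(Y(-136, -115) + 6114) = (24409 + 6)/(5 + 6114) = 24415/6119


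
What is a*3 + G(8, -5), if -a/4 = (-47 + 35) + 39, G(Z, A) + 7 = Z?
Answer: -323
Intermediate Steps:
G(Z, A) = -7 + Z
a = -108 (a = -4*((-47 + 35) + 39) = -4*(-12 + 39) = -4*27 = -108)
a*3 + G(8, -5) = -108*3 + (-7 + 8) = -324 + 1 = -323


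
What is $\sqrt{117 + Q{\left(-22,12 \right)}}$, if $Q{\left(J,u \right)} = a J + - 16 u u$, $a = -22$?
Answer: $i \sqrt{1703} \approx 41.267 i$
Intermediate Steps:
$Q{\left(J,u \right)} = - 22 J - 16 u^{2}$ ($Q{\left(J,u \right)} = - 22 J + - 16 u u = - 22 J - 16 u^{2}$)
$\sqrt{117 + Q{\left(-22,12 \right)}} = \sqrt{117 - \left(-484 + 16 \cdot 12^{2}\right)} = \sqrt{117 + \left(484 - 2304\right)} = \sqrt{117 - 1820} = \sqrt{-1703} = i \sqrt{1703}$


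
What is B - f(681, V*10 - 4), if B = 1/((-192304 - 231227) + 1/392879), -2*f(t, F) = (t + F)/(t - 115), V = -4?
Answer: 6624630302028/11772547829171 ≈ 0.56272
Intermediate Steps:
f(t, F) = -(F + t)/(2*(-115 + t)) (f(t, F) = -(t + F)/(2*(t - 115)) = -(F + t)/(2*(-115 + t)))
B = -392879/166396435748 (B = 1/(-423531 + 1/392879) = 1/(-166396435748/392879) = -392879/166396435748 ≈ -2.3611e-6)
B - f(681, V*10 - 4) = -392879/166396435748 - (-(-4*10 - 4) - 1*681)/(2*(-115 + 681)) = -392879/166396435748 - (-(-40 - 4) - 681)/(2*566) = -392879/166396435748 - (-1*(-44) - 681)/(2*566) = -392879/166396435748 - (44 - 681)/(2*566) = -392879/166396435748 - (-637)/(2*566) = -392879/166396435748 - 1*(-637/1132) = -392879/166396435748 + 637/1132 = 6624630302028/11772547829171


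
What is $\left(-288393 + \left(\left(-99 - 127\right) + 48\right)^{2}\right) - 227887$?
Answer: $-484596$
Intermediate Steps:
$\left(-288393 + \left(\left(-99 - 127\right) + 48\right)^{2}\right) - 227887 = \left(-288393 + \left(-226 + 48\right)^{2}\right) - 227887 = \left(-288393 + \left(-178\right)^{2}\right) - 227887 = \left(-288393 + 31684\right) - 227887 = -256709 - 227887 = -484596$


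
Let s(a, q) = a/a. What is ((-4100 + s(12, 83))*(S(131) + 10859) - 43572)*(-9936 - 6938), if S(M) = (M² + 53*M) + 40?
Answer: 2421771143506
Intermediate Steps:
s(a, q) = 1
S(M) = 40 + M² + 53*M
((-4100 + s(12, 83))*(S(131) + 10859) - 43572)*(-9936 - 6938) = ((-4100 + 1)*((40 + 131² + 53*131) + 10859) - 43572)*(-9936 - 6938) = (-4099*((40 + 17161 + 6943) + 10859) - 43572)*(-16874) = (-4099*(24144 + 10859) - 43572)*(-16874) = (-4099*35003 - 43572)*(-16874) = (-143477297 - 43572)*(-16874) = -143520869*(-16874) = 2421771143506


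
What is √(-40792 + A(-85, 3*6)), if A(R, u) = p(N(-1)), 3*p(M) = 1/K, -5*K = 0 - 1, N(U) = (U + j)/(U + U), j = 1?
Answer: I*√367113/3 ≈ 201.97*I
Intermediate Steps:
N(U) = (1 + U)/(2*U) (N(U) = (U + 1)/(U + U) = (1 + U)/((2*U)) = (1 + U)*(1/(2*U)) = (1 + U)/(2*U))
K = ⅕ (K = -(0 - 1)/5 = -⅕*(-1) = ⅕ ≈ 0.20000)
p(M) = 5/3 (p(M) = 1/(3*(⅕)) = (⅓)*5 = 5/3)
A(R, u) = 5/3
√(-40792 + A(-85, 3*6)) = √(-40792 + 5/3) = √(-122371/3) = I*√367113/3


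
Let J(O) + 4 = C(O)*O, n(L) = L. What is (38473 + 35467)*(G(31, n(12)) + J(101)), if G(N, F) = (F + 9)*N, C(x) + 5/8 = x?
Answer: 1594867315/2 ≈ 7.9743e+8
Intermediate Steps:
C(x) = -5/8 + x
G(N, F) = N*(9 + F) (G(N, F) = (9 + F)*N = N*(9 + F))
J(O) = -4 + O*(-5/8 + O) (J(O) = -4 + (-5/8 + O)*O = -4 + O*(-5/8 + O))
(38473 + 35467)*(G(31, n(12)) + J(101)) = (38473 + 35467)*(31*(9 + 12) + (-4 + (⅛)*101*(-5 + 8*101))) = 73940*(31*21 + (-4 + (⅛)*101*(-5 + 808))) = 73940*(651 + (-4 + (⅛)*101*803)) = 73940*(651 + (-4 + 81103/8)) = 73940*(651 + 81071/8) = 73940*(86279/8) = 1594867315/2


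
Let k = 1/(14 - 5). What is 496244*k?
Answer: 496244/9 ≈ 55138.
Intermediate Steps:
k = ⅑ (k = 1/9 = ⅑ ≈ 0.11111)
496244*k = 496244*(⅑) = 496244/9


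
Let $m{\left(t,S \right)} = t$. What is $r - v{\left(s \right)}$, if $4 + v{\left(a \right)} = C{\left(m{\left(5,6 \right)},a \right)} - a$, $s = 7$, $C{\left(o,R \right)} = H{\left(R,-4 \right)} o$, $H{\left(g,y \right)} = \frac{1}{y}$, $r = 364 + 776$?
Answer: $\frac{4609}{4} \approx 1152.3$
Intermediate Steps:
$r = 1140$
$C{\left(o,R \right)} = - \frac{o}{4}$ ($C{\left(o,R \right)} = \frac{o}{-4} = - \frac{o}{4}$)
$v{\left(a \right)} = - \frac{21}{4} - a$ ($v{\left(a \right)} = -4 - \left(\frac{5}{4} + a\right) = - \frac{21}{4} - a$)
$r - v{\left(s \right)} = 1140 - \left(- \frac{21}{4} - 7\right) = 1140 - - \frac{49}{4} = 1140 + \frac{49}{4} = \frac{4609}{4}$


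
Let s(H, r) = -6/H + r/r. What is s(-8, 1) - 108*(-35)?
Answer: 15127/4 ≈ 3781.8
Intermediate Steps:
s(H, r) = 1 - 6/H (s(H, r) = -6/H + 1 = 1 - 6/H)
s(-8, 1) - 108*(-35) = (-6 - 8)/(-8) - 108*(-35) = -⅛*(-14) + 3780 = 7/4 + 3780 = 15127/4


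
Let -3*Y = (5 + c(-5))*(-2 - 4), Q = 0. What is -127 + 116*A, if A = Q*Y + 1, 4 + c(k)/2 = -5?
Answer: -11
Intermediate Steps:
c(k) = -18 (c(k) = -8 + 2*(-5) = -8 - 10 = -18)
Y = -26 (Y = -(5 - 18)*(-2 - 4)/3 = -(-13)*(-6)/3 = -⅓*78 = -26)
A = 1 (A = 0*(-26) + 1 = 0 + 1 = 1)
-127 + 116*A = -127 + 116*1 = -127 + 116 = -11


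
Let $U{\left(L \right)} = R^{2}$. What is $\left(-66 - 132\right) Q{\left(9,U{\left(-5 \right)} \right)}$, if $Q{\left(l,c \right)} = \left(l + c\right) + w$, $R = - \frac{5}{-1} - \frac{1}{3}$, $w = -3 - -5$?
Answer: $-6490$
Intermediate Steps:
$w = 2$ ($w = -3 + 5 = 2$)
$R = \frac{14}{3}$ ($R = \left(-5\right) \left(-1\right) - \frac{1}{3} = 5 - \frac{1}{3} = \frac{14}{3} \approx 4.6667$)
$U{\left(L \right)} = \frac{196}{9}$ ($U{\left(L \right)} = \left(\frac{14}{3}\right)^{2} = \frac{196}{9}$)
$Q{\left(l,c \right)} = 2 + c + l$ ($Q{\left(l,c \right)} = \left(l + c\right) + 2 = \left(c + l\right) + 2 = 2 + c + l$)
$\left(-66 - 132\right) Q{\left(9,U{\left(-5 \right)} \right)} = \left(-66 - 132\right) \left(2 + \frac{196}{9} + 9\right) = \left(-198\right) \frac{295}{9} = -6490$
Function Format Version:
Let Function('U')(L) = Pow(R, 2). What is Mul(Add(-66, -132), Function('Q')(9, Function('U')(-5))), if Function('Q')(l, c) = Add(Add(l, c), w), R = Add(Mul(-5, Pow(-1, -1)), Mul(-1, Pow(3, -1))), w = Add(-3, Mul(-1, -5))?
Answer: -6490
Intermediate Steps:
w = 2 (w = Add(-3, 5) = 2)
R = Rational(14, 3) (R = Add(Mul(-5, -1), Mul(-1, Rational(1, 3))) = Add(5, Rational(-1, 3)) = Rational(14, 3) ≈ 4.6667)
Function('U')(L) = Rational(196, 9) (Function('U')(L) = Pow(Rational(14, 3), 2) = Rational(196, 9))
Function('Q')(l, c) = Add(2, c, l) (Function('Q')(l, c) = Add(Add(l, c), 2) = Add(Add(c, l), 2) = Add(2, c, l))
Mul(Add(-66, -132), Function('Q')(9, Function('U')(-5))) = Mul(Add(-66, -132), Add(2, Rational(196, 9), 9)) = Mul(-198, Rational(295, 9)) = -6490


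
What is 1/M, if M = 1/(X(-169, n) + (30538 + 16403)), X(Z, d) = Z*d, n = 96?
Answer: 30717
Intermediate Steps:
M = 1/30717 (M = 1/(-169*96 + (30538 + 16403)) = 1/(-16224 + 46941) = 1/30717 ≈ 3.2555e-5)
1/M = 1/(1/30717) = 30717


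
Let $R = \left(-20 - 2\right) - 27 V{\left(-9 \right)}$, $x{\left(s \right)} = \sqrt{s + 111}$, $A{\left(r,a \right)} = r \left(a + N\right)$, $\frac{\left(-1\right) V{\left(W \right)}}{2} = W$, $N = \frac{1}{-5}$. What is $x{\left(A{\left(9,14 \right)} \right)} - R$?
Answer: $508 + \frac{14 \sqrt{30}}{5} \approx 523.34$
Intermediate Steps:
$N = - \frac{1}{5} \approx -0.2$
$V{\left(W \right)} = - 2 W$
$A{\left(r,a \right)} = r \left(- \frac{1}{5} + a\right)$ ($A{\left(r,a \right)} = r \left(a - \frac{1}{5}\right) = r \left(- \frac{1}{5} + a\right)$)
$x{\left(s \right)} = \sqrt{111 + s}$
$R = -508$ ($R = \left(-20 - 2\right) - 27 \left(\left(-2\right) \left(-9\right)\right) = \left(-20 - 2\right) - 486 = -22 - 486 = -508$)
$x{\left(A{\left(9,14 \right)} \right)} - R = \sqrt{111 + 9 \left(- \frac{1}{5} + 14\right)} - -508 = \sqrt{111 + 9 \cdot \frac{69}{5}} + 508 = \sqrt{111 + \frac{621}{5}} + 508 = \sqrt{\frac{1176}{5}} + 508 = \frac{14 \sqrt{30}}{5} + 508 = 508 + \frac{14 \sqrt{30}}{5}$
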